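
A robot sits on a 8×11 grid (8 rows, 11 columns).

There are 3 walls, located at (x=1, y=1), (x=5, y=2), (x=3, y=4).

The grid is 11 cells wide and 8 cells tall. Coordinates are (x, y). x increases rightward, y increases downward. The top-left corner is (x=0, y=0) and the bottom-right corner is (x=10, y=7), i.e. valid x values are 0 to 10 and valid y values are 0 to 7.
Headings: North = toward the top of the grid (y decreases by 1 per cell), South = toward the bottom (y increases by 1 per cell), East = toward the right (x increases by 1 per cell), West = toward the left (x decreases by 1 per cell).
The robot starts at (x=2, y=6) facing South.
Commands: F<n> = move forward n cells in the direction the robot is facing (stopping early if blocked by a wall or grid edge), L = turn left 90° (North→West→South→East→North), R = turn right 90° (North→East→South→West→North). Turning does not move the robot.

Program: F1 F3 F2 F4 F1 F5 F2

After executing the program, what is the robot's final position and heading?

Answer: Final position: (x=2, y=7), facing South

Derivation:
Start: (x=2, y=6), facing South
  F1: move forward 1, now at (x=2, y=7)
  F3: move forward 0/3 (blocked), now at (x=2, y=7)
  F2: move forward 0/2 (blocked), now at (x=2, y=7)
  F4: move forward 0/4 (blocked), now at (x=2, y=7)
  F1: move forward 0/1 (blocked), now at (x=2, y=7)
  F5: move forward 0/5 (blocked), now at (x=2, y=7)
  F2: move forward 0/2 (blocked), now at (x=2, y=7)
Final: (x=2, y=7), facing South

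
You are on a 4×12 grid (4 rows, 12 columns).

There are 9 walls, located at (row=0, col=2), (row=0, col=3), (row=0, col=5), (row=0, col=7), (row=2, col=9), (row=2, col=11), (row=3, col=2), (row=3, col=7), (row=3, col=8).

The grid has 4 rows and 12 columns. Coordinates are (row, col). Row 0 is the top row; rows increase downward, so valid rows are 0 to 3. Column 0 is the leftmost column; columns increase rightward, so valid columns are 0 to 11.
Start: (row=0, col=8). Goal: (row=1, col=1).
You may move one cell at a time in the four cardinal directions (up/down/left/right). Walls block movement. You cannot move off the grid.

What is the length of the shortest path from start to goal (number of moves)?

BFS from (row=0, col=8) until reaching (row=1, col=1):
  Distance 0: (row=0, col=8)
  Distance 1: (row=0, col=9), (row=1, col=8)
  Distance 2: (row=0, col=10), (row=1, col=7), (row=1, col=9), (row=2, col=8)
  Distance 3: (row=0, col=11), (row=1, col=6), (row=1, col=10), (row=2, col=7)
  Distance 4: (row=0, col=6), (row=1, col=5), (row=1, col=11), (row=2, col=6), (row=2, col=10)
  Distance 5: (row=1, col=4), (row=2, col=5), (row=3, col=6), (row=3, col=10)
  Distance 6: (row=0, col=4), (row=1, col=3), (row=2, col=4), (row=3, col=5), (row=3, col=9), (row=3, col=11)
  Distance 7: (row=1, col=2), (row=2, col=3), (row=3, col=4)
  Distance 8: (row=1, col=1), (row=2, col=2), (row=3, col=3)  <- goal reached here
One shortest path (8 moves): (row=0, col=8) -> (row=1, col=8) -> (row=1, col=7) -> (row=1, col=6) -> (row=1, col=5) -> (row=1, col=4) -> (row=1, col=3) -> (row=1, col=2) -> (row=1, col=1)

Answer: Shortest path length: 8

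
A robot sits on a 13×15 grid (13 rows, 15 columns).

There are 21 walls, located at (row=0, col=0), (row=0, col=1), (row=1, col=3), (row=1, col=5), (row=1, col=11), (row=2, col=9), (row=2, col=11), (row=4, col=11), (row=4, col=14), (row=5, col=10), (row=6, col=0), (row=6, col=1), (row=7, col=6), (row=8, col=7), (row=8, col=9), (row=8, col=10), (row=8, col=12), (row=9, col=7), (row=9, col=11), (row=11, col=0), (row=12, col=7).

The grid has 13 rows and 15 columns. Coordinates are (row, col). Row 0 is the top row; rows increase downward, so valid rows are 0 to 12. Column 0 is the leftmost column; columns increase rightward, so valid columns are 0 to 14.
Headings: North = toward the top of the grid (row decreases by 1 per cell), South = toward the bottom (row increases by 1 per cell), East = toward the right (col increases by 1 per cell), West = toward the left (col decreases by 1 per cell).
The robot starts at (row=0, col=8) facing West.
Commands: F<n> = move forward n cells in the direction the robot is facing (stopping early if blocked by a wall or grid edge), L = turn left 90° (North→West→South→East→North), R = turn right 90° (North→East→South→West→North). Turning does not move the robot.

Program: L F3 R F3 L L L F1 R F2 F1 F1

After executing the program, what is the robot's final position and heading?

Start: (row=0, col=8), facing West
  L: turn left, now facing South
  F3: move forward 3, now at (row=3, col=8)
  R: turn right, now facing West
  F3: move forward 3, now at (row=3, col=5)
  L: turn left, now facing South
  L: turn left, now facing East
  L: turn left, now facing North
  F1: move forward 1, now at (row=2, col=5)
  R: turn right, now facing East
  F2: move forward 2, now at (row=2, col=7)
  F1: move forward 1, now at (row=2, col=8)
  F1: move forward 0/1 (blocked), now at (row=2, col=8)
Final: (row=2, col=8), facing East

Answer: Final position: (row=2, col=8), facing East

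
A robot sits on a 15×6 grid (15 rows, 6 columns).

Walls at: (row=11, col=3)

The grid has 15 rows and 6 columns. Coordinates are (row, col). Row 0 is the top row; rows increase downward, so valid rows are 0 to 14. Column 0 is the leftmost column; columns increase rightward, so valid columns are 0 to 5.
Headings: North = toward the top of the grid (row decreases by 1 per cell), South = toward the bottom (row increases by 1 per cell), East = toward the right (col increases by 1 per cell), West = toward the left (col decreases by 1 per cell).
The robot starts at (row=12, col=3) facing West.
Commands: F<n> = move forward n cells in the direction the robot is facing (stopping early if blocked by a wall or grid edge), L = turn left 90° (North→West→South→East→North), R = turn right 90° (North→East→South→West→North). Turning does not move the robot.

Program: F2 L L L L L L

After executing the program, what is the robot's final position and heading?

Answer: Final position: (row=12, col=1), facing East

Derivation:
Start: (row=12, col=3), facing West
  F2: move forward 2, now at (row=12, col=1)
  L: turn left, now facing South
  L: turn left, now facing East
  L: turn left, now facing North
  L: turn left, now facing West
  L: turn left, now facing South
  L: turn left, now facing East
Final: (row=12, col=1), facing East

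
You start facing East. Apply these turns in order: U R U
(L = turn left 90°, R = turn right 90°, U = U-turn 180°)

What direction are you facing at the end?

Start: East
  U (U-turn (180°)) -> West
  R (right (90° clockwise)) -> North
  U (U-turn (180°)) -> South
Final: South

Answer: Final heading: South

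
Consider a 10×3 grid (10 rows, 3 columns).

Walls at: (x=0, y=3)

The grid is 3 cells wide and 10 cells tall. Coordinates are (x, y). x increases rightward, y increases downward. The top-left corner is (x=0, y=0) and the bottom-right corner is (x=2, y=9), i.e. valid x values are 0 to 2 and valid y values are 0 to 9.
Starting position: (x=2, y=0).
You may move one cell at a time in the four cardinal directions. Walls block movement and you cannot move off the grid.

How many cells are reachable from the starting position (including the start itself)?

BFS flood-fill from (x=2, y=0):
  Distance 0: (x=2, y=0)
  Distance 1: (x=1, y=0), (x=2, y=1)
  Distance 2: (x=0, y=0), (x=1, y=1), (x=2, y=2)
  Distance 3: (x=0, y=1), (x=1, y=2), (x=2, y=3)
  Distance 4: (x=0, y=2), (x=1, y=3), (x=2, y=4)
  Distance 5: (x=1, y=4), (x=2, y=5)
  Distance 6: (x=0, y=4), (x=1, y=5), (x=2, y=6)
  Distance 7: (x=0, y=5), (x=1, y=6), (x=2, y=7)
  Distance 8: (x=0, y=6), (x=1, y=7), (x=2, y=8)
  Distance 9: (x=0, y=7), (x=1, y=8), (x=2, y=9)
  Distance 10: (x=0, y=8), (x=1, y=9)
  Distance 11: (x=0, y=9)
Total reachable: 29 (grid has 29 open cells total)

Answer: Reachable cells: 29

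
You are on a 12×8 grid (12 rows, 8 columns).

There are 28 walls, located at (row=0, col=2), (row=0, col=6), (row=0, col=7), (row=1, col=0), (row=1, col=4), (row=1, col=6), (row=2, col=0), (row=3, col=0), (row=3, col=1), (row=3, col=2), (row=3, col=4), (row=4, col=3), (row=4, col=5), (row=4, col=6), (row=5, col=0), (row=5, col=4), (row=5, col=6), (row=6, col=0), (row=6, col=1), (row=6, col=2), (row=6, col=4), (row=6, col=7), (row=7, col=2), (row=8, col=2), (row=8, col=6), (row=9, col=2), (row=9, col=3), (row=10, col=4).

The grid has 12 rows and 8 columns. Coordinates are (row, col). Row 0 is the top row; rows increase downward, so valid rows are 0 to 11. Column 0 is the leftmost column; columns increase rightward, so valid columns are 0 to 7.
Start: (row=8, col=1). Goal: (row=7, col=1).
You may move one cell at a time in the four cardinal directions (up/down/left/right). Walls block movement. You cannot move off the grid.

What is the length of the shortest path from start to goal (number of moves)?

BFS from (row=8, col=1) until reaching (row=7, col=1):
  Distance 0: (row=8, col=1)
  Distance 1: (row=7, col=1), (row=8, col=0), (row=9, col=1)  <- goal reached here
One shortest path (1 moves): (row=8, col=1) -> (row=7, col=1)

Answer: Shortest path length: 1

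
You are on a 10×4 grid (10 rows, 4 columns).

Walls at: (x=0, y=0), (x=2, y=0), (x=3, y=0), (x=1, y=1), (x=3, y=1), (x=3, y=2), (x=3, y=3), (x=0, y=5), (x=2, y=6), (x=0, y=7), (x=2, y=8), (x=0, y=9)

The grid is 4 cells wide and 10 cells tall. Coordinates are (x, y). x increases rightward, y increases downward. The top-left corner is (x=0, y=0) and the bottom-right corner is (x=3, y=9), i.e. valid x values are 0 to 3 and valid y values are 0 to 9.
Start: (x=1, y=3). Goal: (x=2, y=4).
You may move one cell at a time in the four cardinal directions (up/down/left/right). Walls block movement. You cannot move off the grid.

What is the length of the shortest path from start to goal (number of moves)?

BFS from (x=1, y=3) until reaching (x=2, y=4):
  Distance 0: (x=1, y=3)
  Distance 1: (x=1, y=2), (x=0, y=3), (x=2, y=3), (x=1, y=4)
  Distance 2: (x=0, y=2), (x=2, y=2), (x=0, y=4), (x=2, y=4), (x=1, y=5)  <- goal reached here
One shortest path (2 moves): (x=1, y=3) -> (x=2, y=3) -> (x=2, y=4)

Answer: Shortest path length: 2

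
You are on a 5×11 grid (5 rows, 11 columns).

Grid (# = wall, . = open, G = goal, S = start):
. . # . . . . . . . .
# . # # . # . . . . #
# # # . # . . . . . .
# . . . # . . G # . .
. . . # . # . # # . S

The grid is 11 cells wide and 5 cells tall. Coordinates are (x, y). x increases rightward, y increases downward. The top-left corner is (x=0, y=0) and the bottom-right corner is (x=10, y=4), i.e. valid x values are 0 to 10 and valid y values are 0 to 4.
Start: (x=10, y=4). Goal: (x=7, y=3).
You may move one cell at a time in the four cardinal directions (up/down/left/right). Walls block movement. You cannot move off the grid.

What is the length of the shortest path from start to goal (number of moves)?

Answer: Shortest path length: 6

Derivation:
BFS from (x=10, y=4) until reaching (x=7, y=3):
  Distance 0: (x=10, y=4)
  Distance 1: (x=10, y=3), (x=9, y=4)
  Distance 2: (x=10, y=2), (x=9, y=3)
  Distance 3: (x=9, y=2)
  Distance 4: (x=9, y=1), (x=8, y=2)
  Distance 5: (x=9, y=0), (x=8, y=1), (x=7, y=2)
  Distance 6: (x=8, y=0), (x=10, y=0), (x=7, y=1), (x=6, y=2), (x=7, y=3)  <- goal reached here
One shortest path (6 moves): (x=10, y=4) -> (x=9, y=4) -> (x=9, y=3) -> (x=9, y=2) -> (x=8, y=2) -> (x=7, y=2) -> (x=7, y=3)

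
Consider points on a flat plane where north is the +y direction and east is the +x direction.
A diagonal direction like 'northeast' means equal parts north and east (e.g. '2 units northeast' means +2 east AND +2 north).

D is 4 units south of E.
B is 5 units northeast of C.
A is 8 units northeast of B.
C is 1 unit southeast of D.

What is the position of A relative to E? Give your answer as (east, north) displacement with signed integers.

Answer: A is at (east=14, north=8) relative to E.

Derivation:
Place E at the origin (east=0, north=0).
  D is 4 units south of E: delta (east=+0, north=-4); D at (east=0, north=-4).
  C is 1 unit southeast of D: delta (east=+1, north=-1); C at (east=1, north=-5).
  B is 5 units northeast of C: delta (east=+5, north=+5); B at (east=6, north=0).
  A is 8 units northeast of B: delta (east=+8, north=+8); A at (east=14, north=8).
Therefore A relative to E: (east=14, north=8).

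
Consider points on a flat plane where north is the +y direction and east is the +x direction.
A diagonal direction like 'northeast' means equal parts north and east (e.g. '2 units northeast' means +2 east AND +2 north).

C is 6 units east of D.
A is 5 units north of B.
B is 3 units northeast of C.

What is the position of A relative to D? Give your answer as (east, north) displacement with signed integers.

Answer: A is at (east=9, north=8) relative to D.

Derivation:
Place D at the origin (east=0, north=0).
  C is 6 units east of D: delta (east=+6, north=+0); C at (east=6, north=0).
  B is 3 units northeast of C: delta (east=+3, north=+3); B at (east=9, north=3).
  A is 5 units north of B: delta (east=+0, north=+5); A at (east=9, north=8).
Therefore A relative to D: (east=9, north=8).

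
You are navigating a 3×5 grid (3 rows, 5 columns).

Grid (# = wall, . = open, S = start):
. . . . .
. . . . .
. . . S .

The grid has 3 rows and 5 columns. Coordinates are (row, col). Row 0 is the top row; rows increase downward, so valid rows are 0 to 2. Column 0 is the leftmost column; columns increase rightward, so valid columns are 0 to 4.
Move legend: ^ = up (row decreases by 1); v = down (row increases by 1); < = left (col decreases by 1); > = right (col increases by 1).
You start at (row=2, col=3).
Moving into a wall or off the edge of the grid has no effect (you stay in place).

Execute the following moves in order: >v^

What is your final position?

Start: (row=2, col=3)
  > (right): (row=2, col=3) -> (row=2, col=4)
  v (down): blocked, stay at (row=2, col=4)
  ^ (up): (row=2, col=4) -> (row=1, col=4)
Final: (row=1, col=4)

Answer: Final position: (row=1, col=4)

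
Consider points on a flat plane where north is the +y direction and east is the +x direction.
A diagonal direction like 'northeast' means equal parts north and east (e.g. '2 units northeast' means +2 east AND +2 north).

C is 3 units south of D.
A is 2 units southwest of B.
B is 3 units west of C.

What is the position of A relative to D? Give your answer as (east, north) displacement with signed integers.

Answer: A is at (east=-5, north=-5) relative to D.

Derivation:
Place D at the origin (east=0, north=0).
  C is 3 units south of D: delta (east=+0, north=-3); C at (east=0, north=-3).
  B is 3 units west of C: delta (east=-3, north=+0); B at (east=-3, north=-3).
  A is 2 units southwest of B: delta (east=-2, north=-2); A at (east=-5, north=-5).
Therefore A relative to D: (east=-5, north=-5).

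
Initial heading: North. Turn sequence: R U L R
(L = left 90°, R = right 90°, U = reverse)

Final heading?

Start: North
  R (right (90° clockwise)) -> East
  U (U-turn (180°)) -> West
  L (left (90° counter-clockwise)) -> South
  R (right (90° clockwise)) -> West
Final: West

Answer: Final heading: West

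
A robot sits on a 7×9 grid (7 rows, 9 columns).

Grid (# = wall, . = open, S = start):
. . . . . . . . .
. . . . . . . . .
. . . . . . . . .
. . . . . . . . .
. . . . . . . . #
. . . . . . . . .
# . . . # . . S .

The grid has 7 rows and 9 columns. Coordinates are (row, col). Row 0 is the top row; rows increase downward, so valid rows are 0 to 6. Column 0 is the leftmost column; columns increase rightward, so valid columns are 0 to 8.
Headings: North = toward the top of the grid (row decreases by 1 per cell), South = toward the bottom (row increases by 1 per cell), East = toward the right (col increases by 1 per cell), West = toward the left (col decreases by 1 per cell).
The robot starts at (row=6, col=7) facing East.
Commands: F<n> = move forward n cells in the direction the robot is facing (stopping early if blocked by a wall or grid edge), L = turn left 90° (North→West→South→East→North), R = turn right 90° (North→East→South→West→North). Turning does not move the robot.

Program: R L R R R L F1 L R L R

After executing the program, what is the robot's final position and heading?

Start: (row=6, col=7), facing East
  R: turn right, now facing South
  L: turn left, now facing East
  R: turn right, now facing South
  R: turn right, now facing West
  R: turn right, now facing North
  L: turn left, now facing West
  F1: move forward 1, now at (row=6, col=6)
  L: turn left, now facing South
  R: turn right, now facing West
  L: turn left, now facing South
  R: turn right, now facing West
Final: (row=6, col=6), facing West

Answer: Final position: (row=6, col=6), facing West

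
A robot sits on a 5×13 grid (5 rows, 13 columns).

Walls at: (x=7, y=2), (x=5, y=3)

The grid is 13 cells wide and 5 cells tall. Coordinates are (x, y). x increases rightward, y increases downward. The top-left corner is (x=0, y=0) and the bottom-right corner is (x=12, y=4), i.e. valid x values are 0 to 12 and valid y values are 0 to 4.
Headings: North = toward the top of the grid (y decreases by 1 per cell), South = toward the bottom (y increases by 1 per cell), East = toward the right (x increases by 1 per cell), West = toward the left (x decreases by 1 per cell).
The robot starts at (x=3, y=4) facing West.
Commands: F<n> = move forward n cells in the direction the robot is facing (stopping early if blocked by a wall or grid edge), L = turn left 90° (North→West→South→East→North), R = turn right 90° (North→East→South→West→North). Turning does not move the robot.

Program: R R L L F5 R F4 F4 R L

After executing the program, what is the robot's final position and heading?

Start: (x=3, y=4), facing West
  R: turn right, now facing North
  R: turn right, now facing East
  L: turn left, now facing North
  L: turn left, now facing West
  F5: move forward 3/5 (blocked), now at (x=0, y=4)
  R: turn right, now facing North
  F4: move forward 4, now at (x=0, y=0)
  F4: move forward 0/4 (blocked), now at (x=0, y=0)
  R: turn right, now facing East
  L: turn left, now facing North
Final: (x=0, y=0), facing North

Answer: Final position: (x=0, y=0), facing North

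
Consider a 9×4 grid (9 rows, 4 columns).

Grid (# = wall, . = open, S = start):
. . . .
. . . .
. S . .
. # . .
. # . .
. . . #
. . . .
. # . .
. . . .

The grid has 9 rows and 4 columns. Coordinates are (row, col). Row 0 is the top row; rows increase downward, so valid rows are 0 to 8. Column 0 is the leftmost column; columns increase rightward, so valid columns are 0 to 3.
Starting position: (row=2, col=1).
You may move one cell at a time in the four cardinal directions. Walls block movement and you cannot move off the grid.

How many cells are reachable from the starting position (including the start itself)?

BFS flood-fill from (row=2, col=1):
  Distance 0: (row=2, col=1)
  Distance 1: (row=1, col=1), (row=2, col=0), (row=2, col=2)
  Distance 2: (row=0, col=1), (row=1, col=0), (row=1, col=2), (row=2, col=3), (row=3, col=0), (row=3, col=2)
  Distance 3: (row=0, col=0), (row=0, col=2), (row=1, col=3), (row=3, col=3), (row=4, col=0), (row=4, col=2)
  Distance 4: (row=0, col=3), (row=4, col=3), (row=5, col=0), (row=5, col=2)
  Distance 5: (row=5, col=1), (row=6, col=0), (row=6, col=2)
  Distance 6: (row=6, col=1), (row=6, col=3), (row=7, col=0), (row=7, col=2)
  Distance 7: (row=7, col=3), (row=8, col=0), (row=8, col=2)
  Distance 8: (row=8, col=1), (row=8, col=3)
Total reachable: 32 (grid has 32 open cells total)

Answer: Reachable cells: 32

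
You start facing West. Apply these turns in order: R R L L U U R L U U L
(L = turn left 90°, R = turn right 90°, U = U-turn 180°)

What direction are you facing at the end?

Answer: Final heading: South

Derivation:
Start: West
  R (right (90° clockwise)) -> North
  R (right (90° clockwise)) -> East
  L (left (90° counter-clockwise)) -> North
  L (left (90° counter-clockwise)) -> West
  U (U-turn (180°)) -> East
  U (U-turn (180°)) -> West
  R (right (90° clockwise)) -> North
  L (left (90° counter-clockwise)) -> West
  U (U-turn (180°)) -> East
  U (U-turn (180°)) -> West
  L (left (90° counter-clockwise)) -> South
Final: South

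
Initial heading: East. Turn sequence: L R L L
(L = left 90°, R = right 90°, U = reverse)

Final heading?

Answer: Final heading: West

Derivation:
Start: East
  L (left (90° counter-clockwise)) -> North
  R (right (90° clockwise)) -> East
  L (left (90° counter-clockwise)) -> North
  L (left (90° counter-clockwise)) -> West
Final: West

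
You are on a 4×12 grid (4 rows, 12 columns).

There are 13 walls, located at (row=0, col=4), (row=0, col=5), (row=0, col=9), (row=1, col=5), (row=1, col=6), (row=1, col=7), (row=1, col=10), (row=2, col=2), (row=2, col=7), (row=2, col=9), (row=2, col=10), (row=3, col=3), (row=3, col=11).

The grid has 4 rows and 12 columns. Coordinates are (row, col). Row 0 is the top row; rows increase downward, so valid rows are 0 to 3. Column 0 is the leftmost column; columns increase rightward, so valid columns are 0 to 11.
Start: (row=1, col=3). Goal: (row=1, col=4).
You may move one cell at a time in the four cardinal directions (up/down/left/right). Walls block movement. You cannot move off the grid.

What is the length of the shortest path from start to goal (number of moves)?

Answer: Shortest path length: 1

Derivation:
BFS from (row=1, col=3) until reaching (row=1, col=4):
  Distance 0: (row=1, col=3)
  Distance 1: (row=0, col=3), (row=1, col=2), (row=1, col=4), (row=2, col=3)  <- goal reached here
One shortest path (1 moves): (row=1, col=3) -> (row=1, col=4)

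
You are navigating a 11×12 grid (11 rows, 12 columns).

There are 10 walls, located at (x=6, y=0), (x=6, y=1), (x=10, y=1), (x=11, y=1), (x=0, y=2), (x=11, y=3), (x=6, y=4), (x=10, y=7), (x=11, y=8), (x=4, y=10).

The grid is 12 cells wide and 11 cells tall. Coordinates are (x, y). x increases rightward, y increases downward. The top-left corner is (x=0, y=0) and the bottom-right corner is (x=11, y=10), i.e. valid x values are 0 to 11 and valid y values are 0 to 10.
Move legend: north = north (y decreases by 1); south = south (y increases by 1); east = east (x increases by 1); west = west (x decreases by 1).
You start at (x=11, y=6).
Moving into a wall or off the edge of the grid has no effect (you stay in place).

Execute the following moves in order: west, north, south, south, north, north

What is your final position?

Answer: Final position: (x=10, y=4)

Derivation:
Start: (x=11, y=6)
  west (west): (x=11, y=6) -> (x=10, y=6)
  north (north): (x=10, y=6) -> (x=10, y=5)
  south (south): (x=10, y=5) -> (x=10, y=6)
  south (south): blocked, stay at (x=10, y=6)
  north (north): (x=10, y=6) -> (x=10, y=5)
  north (north): (x=10, y=5) -> (x=10, y=4)
Final: (x=10, y=4)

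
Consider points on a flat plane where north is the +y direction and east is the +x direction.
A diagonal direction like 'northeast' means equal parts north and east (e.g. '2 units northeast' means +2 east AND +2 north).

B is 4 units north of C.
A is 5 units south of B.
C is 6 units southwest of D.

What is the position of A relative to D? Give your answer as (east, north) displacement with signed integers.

Place D at the origin (east=0, north=0).
  C is 6 units southwest of D: delta (east=-6, north=-6); C at (east=-6, north=-6).
  B is 4 units north of C: delta (east=+0, north=+4); B at (east=-6, north=-2).
  A is 5 units south of B: delta (east=+0, north=-5); A at (east=-6, north=-7).
Therefore A relative to D: (east=-6, north=-7).

Answer: A is at (east=-6, north=-7) relative to D.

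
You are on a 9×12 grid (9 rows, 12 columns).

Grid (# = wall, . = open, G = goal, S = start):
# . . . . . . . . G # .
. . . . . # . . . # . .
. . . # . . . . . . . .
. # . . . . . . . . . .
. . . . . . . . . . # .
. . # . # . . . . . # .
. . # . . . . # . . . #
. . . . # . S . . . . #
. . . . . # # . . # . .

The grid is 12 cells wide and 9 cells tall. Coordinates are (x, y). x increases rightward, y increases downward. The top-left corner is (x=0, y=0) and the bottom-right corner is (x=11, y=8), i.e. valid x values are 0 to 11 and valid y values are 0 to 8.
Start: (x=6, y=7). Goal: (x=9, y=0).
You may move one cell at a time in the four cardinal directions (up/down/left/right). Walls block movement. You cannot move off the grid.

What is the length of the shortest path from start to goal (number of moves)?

BFS from (x=6, y=7) until reaching (x=9, y=0):
  Distance 0: (x=6, y=7)
  Distance 1: (x=6, y=6), (x=5, y=7), (x=7, y=7)
  Distance 2: (x=6, y=5), (x=5, y=6), (x=8, y=7), (x=7, y=8)
  Distance 3: (x=6, y=4), (x=5, y=5), (x=7, y=5), (x=4, y=6), (x=8, y=6), (x=9, y=7), (x=8, y=8)
  Distance 4: (x=6, y=3), (x=5, y=4), (x=7, y=4), (x=8, y=5), (x=3, y=6), (x=9, y=6), (x=10, y=7)
  Distance 5: (x=6, y=2), (x=5, y=3), (x=7, y=3), (x=4, y=4), (x=8, y=4), (x=3, y=5), (x=9, y=5), (x=10, y=6), (x=3, y=7), (x=10, y=8)
  Distance 6: (x=6, y=1), (x=5, y=2), (x=7, y=2), (x=4, y=3), (x=8, y=3), (x=3, y=4), (x=9, y=4), (x=2, y=7), (x=3, y=8), (x=11, y=8)
  Distance 7: (x=6, y=0), (x=7, y=1), (x=4, y=2), (x=8, y=2), (x=3, y=3), (x=9, y=3), (x=2, y=4), (x=1, y=7), (x=2, y=8), (x=4, y=8)
  Distance 8: (x=5, y=0), (x=7, y=0), (x=4, y=1), (x=8, y=1), (x=9, y=2), (x=2, y=3), (x=10, y=3), (x=1, y=4), (x=1, y=6), (x=0, y=7), (x=1, y=8)
  Distance 9: (x=4, y=0), (x=8, y=0), (x=3, y=1), (x=2, y=2), (x=10, y=2), (x=11, y=3), (x=0, y=4), (x=1, y=5), (x=0, y=6), (x=0, y=8)
  Distance 10: (x=3, y=0), (x=9, y=0), (x=2, y=1), (x=10, y=1), (x=1, y=2), (x=11, y=2), (x=0, y=3), (x=11, y=4), (x=0, y=5)  <- goal reached here
One shortest path (10 moves): (x=6, y=7) -> (x=7, y=7) -> (x=8, y=7) -> (x=8, y=6) -> (x=8, y=5) -> (x=8, y=4) -> (x=8, y=3) -> (x=8, y=2) -> (x=8, y=1) -> (x=8, y=0) -> (x=9, y=0)

Answer: Shortest path length: 10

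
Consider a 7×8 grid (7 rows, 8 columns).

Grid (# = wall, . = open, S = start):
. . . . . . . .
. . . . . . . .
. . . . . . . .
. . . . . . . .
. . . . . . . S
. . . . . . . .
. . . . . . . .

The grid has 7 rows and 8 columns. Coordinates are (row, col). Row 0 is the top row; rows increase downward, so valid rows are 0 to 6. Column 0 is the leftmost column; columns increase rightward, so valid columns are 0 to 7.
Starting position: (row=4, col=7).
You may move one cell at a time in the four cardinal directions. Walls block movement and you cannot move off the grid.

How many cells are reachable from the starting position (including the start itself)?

BFS flood-fill from (row=4, col=7):
  Distance 0: (row=4, col=7)
  Distance 1: (row=3, col=7), (row=4, col=6), (row=5, col=7)
  Distance 2: (row=2, col=7), (row=3, col=6), (row=4, col=5), (row=5, col=6), (row=6, col=7)
  Distance 3: (row=1, col=7), (row=2, col=6), (row=3, col=5), (row=4, col=4), (row=5, col=5), (row=6, col=6)
  Distance 4: (row=0, col=7), (row=1, col=6), (row=2, col=5), (row=3, col=4), (row=4, col=3), (row=5, col=4), (row=6, col=5)
  Distance 5: (row=0, col=6), (row=1, col=5), (row=2, col=4), (row=3, col=3), (row=4, col=2), (row=5, col=3), (row=6, col=4)
  Distance 6: (row=0, col=5), (row=1, col=4), (row=2, col=3), (row=3, col=2), (row=4, col=1), (row=5, col=2), (row=6, col=3)
  Distance 7: (row=0, col=4), (row=1, col=3), (row=2, col=2), (row=3, col=1), (row=4, col=0), (row=5, col=1), (row=6, col=2)
  Distance 8: (row=0, col=3), (row=1, col=2), (row=2, col=1), (row=3, col=0), (row=5, col=0), (row=6, col=1)
  Distance 9: (row=0, col=2), (row=1, col=1), (row=2, col=0), (row=6, col=0)
  Distance 10: (row=0, col=1), (row=1, col=0)
  Distance 11: (row=0, col=0)
Total reachable: 56 (grid has 56 open cells total)

Answer: Reachable cells: 56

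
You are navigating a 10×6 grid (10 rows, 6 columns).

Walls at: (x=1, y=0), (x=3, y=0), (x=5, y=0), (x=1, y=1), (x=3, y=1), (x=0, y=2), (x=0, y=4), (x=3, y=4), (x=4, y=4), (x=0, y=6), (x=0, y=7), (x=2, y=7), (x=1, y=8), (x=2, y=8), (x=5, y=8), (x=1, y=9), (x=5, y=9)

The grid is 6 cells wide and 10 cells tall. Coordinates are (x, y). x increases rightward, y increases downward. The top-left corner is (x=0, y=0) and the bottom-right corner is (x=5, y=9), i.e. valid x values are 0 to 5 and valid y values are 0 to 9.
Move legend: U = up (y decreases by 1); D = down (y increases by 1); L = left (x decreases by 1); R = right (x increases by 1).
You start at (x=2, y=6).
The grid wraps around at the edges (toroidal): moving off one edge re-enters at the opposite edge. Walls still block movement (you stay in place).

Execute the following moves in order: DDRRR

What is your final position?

Start: (x=2, y=6)
  D (down): blocked, stay at (x=2, y=6)
  D (down): blocked, stay at (x=2, y=6)
  R (right): (x=2, y=6) -> (x=3, y=6)
  R (right): (x=3, y=6) -> (x=4, y=6)
  R (right): (x=4, y=6) -> (x=5, y=6)
Final: (x=5, y=6)

Answer: Final position: (x=5, y=6)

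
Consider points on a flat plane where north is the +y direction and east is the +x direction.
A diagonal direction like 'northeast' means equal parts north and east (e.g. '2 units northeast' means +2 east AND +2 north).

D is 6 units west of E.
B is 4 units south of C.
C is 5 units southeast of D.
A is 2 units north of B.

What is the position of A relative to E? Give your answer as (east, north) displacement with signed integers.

Answer: A is at (east=-1, north=-7) relative to E.

Derivation:
Place E at the origin (east=0, north=0).
  D is 6 units west of E: delta (east=-6, north=+0); D at (east=-6, north=0).
  C is 5 units southeast of D: delta (east=+5, north=-5); C at (east=-1, north=-5).
  B is 4 units south of C: delta (east=+0, north=-4); B at (east=-1, north=-9).
  A is 2 units north of B: delta (east=+0, north=+2); A at (east=-1, north=-7).
Therefore A relative to E: (east=-1, north=-7).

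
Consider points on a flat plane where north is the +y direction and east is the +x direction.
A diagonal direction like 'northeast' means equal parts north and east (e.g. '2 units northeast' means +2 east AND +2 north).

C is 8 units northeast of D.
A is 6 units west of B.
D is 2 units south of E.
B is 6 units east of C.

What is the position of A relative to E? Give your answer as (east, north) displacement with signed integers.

Answer: A is at (east=8, north=6) relative to E.

Derivation:
Place E at the origin (east=0, north=0).
  D is 2 units south of E: delta (east=+0, north=-2); D at (east=0, north=-2).
  C is 8 units northeast of D: delta (east=+8, north=+8); C at (east=8, north=6).
  B is 6 units east of C: delta (east=+6, north=+0); B at (east=14, north=6).
  A is 6 units west of B: delta (east=-6, north=+0); A at (east=8, north=6).
Therefore A relative to E: (east=8, north=6).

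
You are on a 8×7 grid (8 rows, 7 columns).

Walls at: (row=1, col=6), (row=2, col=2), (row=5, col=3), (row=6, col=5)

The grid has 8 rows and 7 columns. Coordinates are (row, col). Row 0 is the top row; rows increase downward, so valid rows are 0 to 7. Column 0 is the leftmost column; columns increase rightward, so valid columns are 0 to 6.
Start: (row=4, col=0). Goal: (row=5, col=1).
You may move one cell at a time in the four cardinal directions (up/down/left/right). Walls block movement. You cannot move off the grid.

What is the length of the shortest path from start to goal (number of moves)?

Answer: Shortest path length: 2

Derivation:
BFS from (row=4, col=0) until reaching (row=5, col=1):
  Distance 0: (row=4, col=0)
  Distance 1: (row=3, col=0), (row=4, col=1), (row=5, col=0)
  Distance 2: (row=2, col=0), (row=3, col=1), (row=4, col=2), (row=5, col=1), (row=6, col=0)  <- goal reached here
One shortest path (2 moves): (row=4, col=0) -> (row=4, col=1) -> (row=5, col=1)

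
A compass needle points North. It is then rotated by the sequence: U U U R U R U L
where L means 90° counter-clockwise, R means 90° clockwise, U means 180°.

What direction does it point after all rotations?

Answer: Final heading: West

Derivation:
Start: North
  U (U-turn (180°)) -> South
  U (U-turn (180°)) -> North
  U (U-turn (180°)) -> South
  R (right (90° clockwise)) -> West
  U (U-turn (180°)) -> East
  R (right (90° clockwise)) -> South
  U (U-turn (180°)) -> North
  L (left (90° counter-clockwise)) -> West
Final: West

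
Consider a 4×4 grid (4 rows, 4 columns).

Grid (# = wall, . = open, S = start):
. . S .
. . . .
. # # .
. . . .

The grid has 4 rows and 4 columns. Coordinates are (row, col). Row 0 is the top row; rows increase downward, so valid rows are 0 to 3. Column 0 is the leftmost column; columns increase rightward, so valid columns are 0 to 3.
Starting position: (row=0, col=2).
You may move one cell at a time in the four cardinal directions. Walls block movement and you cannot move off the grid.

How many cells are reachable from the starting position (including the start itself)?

Answer: Reachable cells: 14

Derivation:
BFS flood-fill from (row=0, col=2):
  Distance 0: (row=0, col=2)
  Distance 1: (row=0, col=1), (row=0, col=3), (row=1, col=2)
  Distance 2: (row=0, col=0), (row=1, col=1), (row=1, col=3)
  Distance 3: (row=1, col=0), (row=2, col=3)
  Distance 4: (row=2, col=0), (row=3, col=3)
  Distance 5: (row=3, col=0), (row=3, col=2)
  Distance 6: (row=3, col=1)
Total reachable: 14 (grid has 14 open cells total)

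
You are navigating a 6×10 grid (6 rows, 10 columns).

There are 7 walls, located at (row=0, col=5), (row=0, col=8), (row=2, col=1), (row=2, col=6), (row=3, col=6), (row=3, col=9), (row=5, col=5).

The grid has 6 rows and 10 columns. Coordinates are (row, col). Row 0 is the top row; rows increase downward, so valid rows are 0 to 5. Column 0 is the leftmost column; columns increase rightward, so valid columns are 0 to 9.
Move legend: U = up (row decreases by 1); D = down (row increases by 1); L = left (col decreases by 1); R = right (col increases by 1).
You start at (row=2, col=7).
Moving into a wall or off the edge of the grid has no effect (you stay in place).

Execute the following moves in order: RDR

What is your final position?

Start: (row=2, col=7)
  R (right): (row=2, col=7) -> (row=2, col=8)
  D (down): (row=2, col=8) -> (row=3, col=8)
  R (right): blocked, stay at (row=3, col=8)
Final: (row=3, col=8)

Answer: Final position: (row=3, col=8)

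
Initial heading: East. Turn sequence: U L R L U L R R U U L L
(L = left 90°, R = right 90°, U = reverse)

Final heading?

Start: East
  U (U-turn (180°)) -> West
  L (left (90° counter-clockwise)) -> South
  R (right (90° clockwise)) -> West
  L (left (90° counter-clockwise)) -> South
  U (U-turn (180°)) -> North
  L (left (90° counter-clockwise)) -> West
  R (right (90° clockwise)) -> North
  R (right (90° clockwise)) -> East
  U (U-turn (180°)) -> West
  U (U-turn (180°)) -> East
  L (left (90° counter-clockwise)) -> North
  L (left (90° counter-clockwise)) -> West
Final: West

Answer: Final heading: West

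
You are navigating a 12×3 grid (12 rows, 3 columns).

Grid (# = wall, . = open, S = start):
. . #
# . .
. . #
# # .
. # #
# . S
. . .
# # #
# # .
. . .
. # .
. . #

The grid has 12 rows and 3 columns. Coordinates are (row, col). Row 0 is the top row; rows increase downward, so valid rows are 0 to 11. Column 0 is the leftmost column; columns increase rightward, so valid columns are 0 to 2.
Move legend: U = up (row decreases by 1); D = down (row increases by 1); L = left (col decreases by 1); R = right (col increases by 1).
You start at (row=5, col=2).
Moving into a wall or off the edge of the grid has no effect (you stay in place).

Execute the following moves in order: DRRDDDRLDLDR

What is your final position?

Answer: Final position: (row=6, col=1)

Derivation:
Start: (row=5, col=2)
  D (down): (row=5, col=2) -> (row=6, col=2)
  R (right): blocked, stay at (row=6, col=2)
  R (right): blocked, stay at (row=6, col=2)
  [×3]D (down): blocked, stay at (row=6, col=2)
  R (right): blocked, stay at (row=6, col=2)
  L (left): (row=6, col=2) -> (row=6, col=1)
  D (down): blocked, stay at (row=6, col=1)
  L (left): (row=6, col=1) -> (row=6, col=0)
  D (down): blocked, stay at (row=6, col=0)
  R (right): (row=6, col=0) -> (row=6, col=1)
Final: (row=6, col=1)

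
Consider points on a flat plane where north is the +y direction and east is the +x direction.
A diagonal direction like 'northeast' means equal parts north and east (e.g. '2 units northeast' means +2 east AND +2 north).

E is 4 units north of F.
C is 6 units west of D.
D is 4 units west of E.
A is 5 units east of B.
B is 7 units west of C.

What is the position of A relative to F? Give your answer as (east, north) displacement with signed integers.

Place F at the origin (east=0, north=0).
  E is 4 units north of F: delta (east=+0, north=+4); E at (east=0, north=4).
  D is 4 units west of E: delta (east=-4, north=+0); D at (east=-4, north=4).
  C is 6 units west of D: delta (east=-6, north=+0); C at (east=-10, north=4).
  B is 7 units west of C: delta (east=-7, north=+0); B at (east=-17, north=4).
  A is 5 units east of B: delta (east=+5, north=+0); A at (east=-12, north=4).
Therefore A relative to F: (east=-12, north=4).

Answer: A is at (east=-12, north=4) relative to F.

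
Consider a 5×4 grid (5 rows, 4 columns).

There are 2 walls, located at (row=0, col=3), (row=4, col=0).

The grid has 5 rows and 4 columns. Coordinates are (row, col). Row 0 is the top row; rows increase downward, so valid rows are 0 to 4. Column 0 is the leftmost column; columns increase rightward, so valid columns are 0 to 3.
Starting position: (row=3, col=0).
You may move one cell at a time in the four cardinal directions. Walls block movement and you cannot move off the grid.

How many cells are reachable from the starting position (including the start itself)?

Answer: Reachable cells: 18

Derivation:
BFS flood-fill from (row=3, col=0):
  Distance 0: (row=3, col=0)
  Distance 1: (row=2, col=0), (row=3, col=1)
  Distance 2: (row=1, col=0), (row=2, col=1), (row=3, col=2), (row=4, col=1)
  Distance 3: (row=0, col=0), (row=1, col=1), (row=2, col=2), (row=3, col=3), (row=4, col=2)
  Distance 4: (row=0, col=1), (row=1, col=2), (row=2, col=3), (row=4, col=3)
  Distance 5: (row=0, col=2), (row=1, col=3)
Total reachable: 18 (grid has 18 open cells total)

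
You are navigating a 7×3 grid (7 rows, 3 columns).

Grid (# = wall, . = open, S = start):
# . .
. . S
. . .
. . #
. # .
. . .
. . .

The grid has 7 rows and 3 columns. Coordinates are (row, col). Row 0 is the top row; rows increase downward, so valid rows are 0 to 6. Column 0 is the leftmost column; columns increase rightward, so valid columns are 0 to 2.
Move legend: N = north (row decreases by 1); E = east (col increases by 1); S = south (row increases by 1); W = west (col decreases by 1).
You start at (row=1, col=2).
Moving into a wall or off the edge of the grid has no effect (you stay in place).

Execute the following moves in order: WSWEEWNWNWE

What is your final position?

Answer: Final position: (row=1, col=1)

Derivation:
Start: (row=1, col=2)
  W (west): (row=1, col=2) -> (row=1, col=1)
  S (south): (row=1, col=1) -> (row=2, col=1)
  W (west): (row=2, col=1) -> (row=2, col=0)
  E (east): (row=2, col=0) -> (row=2, col=1)
  E (east): (row=2, col=1) -> (row=2, col=2)
  W (west): (row=2, col=2) -> (row=2, col=1)
  N (north): (row=2, col=1) -> (row=1, col=1)
  W (west): (row=1, col=1) -> (row=1, col=0)
  N (north): blocked, stay at (row=1, col=0)
  W (west): blocked, stay at (row=1, col=0)
  E (east): (row=1, col=0) -> (row=1, col=1)
Final: (row=1, col=1)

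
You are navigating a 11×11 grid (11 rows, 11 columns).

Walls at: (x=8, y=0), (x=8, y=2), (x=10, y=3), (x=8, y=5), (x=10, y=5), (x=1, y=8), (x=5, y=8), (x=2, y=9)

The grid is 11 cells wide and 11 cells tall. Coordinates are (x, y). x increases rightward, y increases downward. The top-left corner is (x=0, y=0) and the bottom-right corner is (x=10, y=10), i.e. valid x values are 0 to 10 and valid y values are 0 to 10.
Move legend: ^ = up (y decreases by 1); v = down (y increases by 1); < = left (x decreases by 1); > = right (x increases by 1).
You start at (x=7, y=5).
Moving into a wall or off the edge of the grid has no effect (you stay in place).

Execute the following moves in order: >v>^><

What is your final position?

Answer: Final position: (x=8, y=6)

Derivation:
Start: (x=7, y=5)
  > (right): blocked, stay at (x=7, y=5)
  v (down): (x=7, y=5) -> (x=7, y=6)
  > (right): (x=7, y=6) -> (x=8, y=6)
  ^ (up): blocked, stay at (x=8, y=6)
  > (right): (x=8, y=6) -> (x=9, y=6)
  < (left): (x=9, y=6) -> (x=8, y=6)
Final: (x=8, y=6)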